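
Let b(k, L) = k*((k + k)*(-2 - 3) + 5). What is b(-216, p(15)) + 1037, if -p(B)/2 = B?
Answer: -466603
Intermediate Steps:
p(B) = -2*B
b(k, L) = k*(5 - 10*k) (b(k, L) = k*((2*k)*(-5) + 5) = k*(-10*k + 5) = k*(5 - 10*k))
b(-216, p(15)) + 1037 = 5*(-216)*(1 - 2*(-216)) + 1037 = 5*(-216)*(1 + 432) + 1037 = 5*(-216)*433 + 1037 = -467640 + 1037 = -466603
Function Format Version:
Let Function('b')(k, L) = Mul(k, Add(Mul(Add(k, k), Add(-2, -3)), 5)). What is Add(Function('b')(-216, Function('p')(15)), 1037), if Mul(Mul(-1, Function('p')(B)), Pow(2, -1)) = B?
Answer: -466603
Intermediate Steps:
Function('p')(B) = Mul(-2, B)
Function('b')(k, L) = Mul(k, Add(5, Mul(-10, k))) (Function('b')(k, L) = Mul(k, Add(Mul(Mul(2, k), -5), 5)) = Mul(k, Add(Mul(-10, k), 5)) = Mul(k, Add(5, Mul(-10, k))))
Add(Function('b')(-216, Function('p')(15)), 1037) = Add(Mul(5, -216, Add(1, Mul(-2, -216))), 1037) = Add(Mul(5, -216, Add(1, 432)), 1037) = Add(Mul(5, -216, 433), 1037) = Add(-467640, 1037) = -466603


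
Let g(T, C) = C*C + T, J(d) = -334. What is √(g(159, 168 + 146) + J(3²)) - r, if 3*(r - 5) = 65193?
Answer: -21736 + √98421 ≈ -21422.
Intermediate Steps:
r = 21736 (r = 5 + (⅓)*65193 = 5 + 21731 = 21736)
g(T, C) = T + C² (g(T, C) = C² + T = T + C²)
√(g(159, 168 + 146) + J(3²)) - r = √((159 + (168 + 146)²) - 334) - 1*21736 = √((159 + 314²) - 334) - 21736 = √((159 + 98596) - 334) - 21736 = √(98755 - 334) - 21736 = √98421 - 21736 = -21736 + √98421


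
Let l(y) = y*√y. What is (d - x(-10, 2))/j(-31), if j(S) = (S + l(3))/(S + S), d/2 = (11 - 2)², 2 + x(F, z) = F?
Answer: 167214/467 + 16182*√3/467 ≈ 418.08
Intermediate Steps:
x(F, z) = -2 + F
d = 162 (d = 2*(11 - 2)² = 2*9² = 2*81 = 162)
l(y) = y^(3/2)
j(S) = (S + 3*√3)/(2*S) (j(S) = (S + 3^(3/2))/(S + S) = (S + 3*√3)/((2*S)) = (S + 3*√3)*(1/(2*S)) = (S + 3*√3)/(2*S))
(d - x(-10, 2))/j(-31) = (162 - (-2 - 10))/(((½)*(-31 + 3*√3)/(-31))) = (162 - 1*(-12))/(((½)*(-1/31)*(-31 + 3*√3))) = (162 + 12)/(½ - 3*√3/62) = 174/(½ - 3*√3/62)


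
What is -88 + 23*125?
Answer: 2787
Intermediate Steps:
-88 + 23*125 = -88 + 2875 = 2787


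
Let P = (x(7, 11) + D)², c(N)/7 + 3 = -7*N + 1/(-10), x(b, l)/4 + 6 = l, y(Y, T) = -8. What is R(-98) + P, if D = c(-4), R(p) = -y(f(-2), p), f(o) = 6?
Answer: 3776049/100 ≈ 37761.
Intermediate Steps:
x(b, l) = -24 + 4*l
R(p) = 8 (R(p) = -1*(-8) = 8)
c(N) = -217/10 - 49*N (c(N) = -21 + 7*(-7*N + 1/(-10)) = -21 + 7*(-7*N - ⅒) = -21 + 7*(-⅒ - 7*N) = -21 + (-7/10 - 49*N) = -217/10 - 49*N)
D = 1743/10 (D = -217/10 - 49*(-4) = -217/10 + 196 = 1743/10 ≈ 174.30)
P = 3775249/100 (P = ((-24 + 4*11) + 1743/10)² = ((-24 + 44) + 1743/10)² = (20 + 1743/10)² = (1943/10)² = 3775249/100 ≈ 37753.)
R(-98) + P = 8 + 3775249/100 = 3776049/100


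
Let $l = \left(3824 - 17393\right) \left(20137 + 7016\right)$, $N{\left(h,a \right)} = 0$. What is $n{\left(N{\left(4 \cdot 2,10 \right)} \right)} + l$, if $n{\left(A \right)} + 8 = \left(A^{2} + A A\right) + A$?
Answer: $-368439065$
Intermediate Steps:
$n{\left(A \right)} = -8 + A + 2 A^{2}$ ($n{\left(A \right)} = -8 + \left(\left(A^{2} + A A\right) + A\right) = -8 + \left(\left(A^{2} + A^{2}\right) + A\right) = -8 + \left(2 A^{2} + A\right) = -8 + \left(A + 2 A^{2}\right) = -8 + A + 2 A^{2}$)
$l = -368439057$ ($l = \left(-13569\right) 27153 = -368439057$)
$n{\left(N{\left(4 \cdot 2,10 \right)} \right)} + l = \left(-8 + 0 + 2 \cdot 0^{2}\right) - 368439057 = \left(-8 + 0 + 2 \cdot 0\right) - 368439057 = \left(-8 + 0 + 0\right) - 368439057 = -8 - 368439057 = -368439065$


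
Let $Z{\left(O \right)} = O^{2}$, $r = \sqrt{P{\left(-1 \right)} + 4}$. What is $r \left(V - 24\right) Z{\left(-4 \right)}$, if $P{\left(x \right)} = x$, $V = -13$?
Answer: $- 592 \sqrt{3} \approx -1025.4$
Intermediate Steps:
$r = \sqrt{3}$ ($r = \sqrt{-1 + 4} = \sqrt{3} \approx 1.732$)
$r \left(V - 24\right) Z{\left(-4 \right)} = \sqrt{3} \left(-13 - 24\right) \left(-4\right)^{2} = \sqrt{3} \left(-13 - 24\right) 16 = \sqrt{3} \left(-37\right) 16 = - 37 \sqrt{3} \cdot 16 = - 592 \sqrt{3}$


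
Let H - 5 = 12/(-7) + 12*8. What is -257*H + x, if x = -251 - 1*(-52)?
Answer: -180008/7 ≈ -25715.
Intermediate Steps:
x = -199 (x = -251 + 52 = -199)
H = 695/7 (H = 5 + (12/(-7) + 12*8) = 5 + (12*(-1/7) + 96) = 5 + (-12/7 + 96) = 5 + 660/7 = 695/7 ≈ 99.286)
-257*H + x = -257*695/7 - 199 = -178615/7 - 199 = -180008/7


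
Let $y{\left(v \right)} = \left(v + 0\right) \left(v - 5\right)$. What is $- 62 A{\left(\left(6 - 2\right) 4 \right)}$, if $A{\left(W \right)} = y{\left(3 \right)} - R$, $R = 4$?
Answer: $620$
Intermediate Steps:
$y{\left(v \right)} = v \left(-5 + v\right)$
$A{\left(W \right)} = -10$ ($A{\left(W \right)} = 3 \left(-5 + 3\right) - 4 = 3 \left(-2\right) - 4 = -6 - 4 = -10$)
$- 62 A{\left(\left(6 - 2\right) 4 \right)} = \left(-62\right) \left(-10\right) = 620$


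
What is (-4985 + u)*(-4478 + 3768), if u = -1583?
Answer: 4663280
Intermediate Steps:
(-4985 + u)*(-4478 + 3768) = (-4985 - 1583)*(-4478 + 3768) = -6568*(-710) = 4663280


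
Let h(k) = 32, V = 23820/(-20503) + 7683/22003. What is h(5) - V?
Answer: 14802667199/451127509 ≈ 32.813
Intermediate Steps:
V = -366586911/451127509 (V = 23820*(-1/20503) + 7683*(1/22003) = -23820/20503 + 7683/22003 = -366586911/451127509 ≈ -0.81260)
h(5) - V = 32 - 1*(-366586911/451127509) = 32 + 366586911/451127509 = 14802667199/451127509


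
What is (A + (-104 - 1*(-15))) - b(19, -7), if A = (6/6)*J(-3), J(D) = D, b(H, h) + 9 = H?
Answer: -102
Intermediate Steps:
b(H, h) = -9 + H
A = -3 (A = (6/6)*(-3) = (6*(1/6))*(-3) = 1*(-3) = -3)
(A + (-104 - 1*(-15))) - b(19, -7) = (-3 + (-104 - 1*(-15))) - (-9 + 19) = (-3 + (-104 + 15)) - 1*10 = (-3 - 89) - 10 = -92 - 10 = -102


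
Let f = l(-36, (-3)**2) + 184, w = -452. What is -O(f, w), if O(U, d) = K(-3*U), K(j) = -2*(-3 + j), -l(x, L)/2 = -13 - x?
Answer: -834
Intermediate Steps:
l(x, L) = 26 + 2*x (l(x, L) = -2*(-13 - x) = 26 + 2*x)
f = 138 (f = (26 + 2*(-36)) + 184 = (26 - 72) + 184 = -46 + 184 = 138)
K(j) = 6 - 2*j
O(U, d) = 6 + 6*U (O(U, d) = 6 - (-6)*U = 6 + 6*U)
-O(f, w) = -(6 + 6*138) = -(6 + 828) = -1*834 = -834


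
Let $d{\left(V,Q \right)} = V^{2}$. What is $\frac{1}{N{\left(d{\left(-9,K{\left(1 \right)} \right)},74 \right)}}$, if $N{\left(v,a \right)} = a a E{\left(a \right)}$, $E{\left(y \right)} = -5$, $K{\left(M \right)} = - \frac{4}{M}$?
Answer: $- \frac{1}{27380} \approx -3.6523 \cdot 10^{-5}$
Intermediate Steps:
$N{\left(v,a \right)} = - 5 a^{2}$ ($N{\left(v,a \right)} = a a \left(-5\right) = a^{2} \left(-5\right) = - 5 a^{2}$)
$\frac{1}{N{\left(d{\left(-9,K{\left(1 \right)} \right)},74 \right)}} = \frac{1}{\left(-5\right) 74^{2}} = \frac{1}{\left(-5\right) 5476} = \frac{1}{-27380} = - \frac{1}{27380}$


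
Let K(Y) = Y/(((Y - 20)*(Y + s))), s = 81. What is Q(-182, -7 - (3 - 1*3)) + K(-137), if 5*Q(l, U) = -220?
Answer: -386985/8792 ≈ -44.016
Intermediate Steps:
Q(l, U) = -44 (Q(l, U) = (⅕)*(-220) = -44)
K(Y) = Y/((-20 + Y)*(81 + Y)) (K(Y) = Y/(((Y - 20)*(Y + 81))) = Y/(((-20 + Y)*(81 + Y))) = Y*(1/((-20 + Y)*(81 + Y))) = Y/((-20 + Y)*(81 + Y)))
Q(-182, -7 - (3 - 1*3)) + K(-137) = -44 - 137/(-1620 + (-137)² + 61*(-137)) = -44 - 137/(-1620 + 18769 - 8357) = -44 - 137/8792 = -386985/8792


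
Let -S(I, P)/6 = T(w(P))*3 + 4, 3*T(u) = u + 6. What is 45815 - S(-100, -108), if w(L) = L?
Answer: 45227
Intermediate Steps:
T(u) = 2 + u/3 (T(u) = (u + 6)/3 = (6 + u)/3 = 2 + u/3)
S(I, P) = -60 - 6*P (S(I, P) = -6*((2 + P/3)*3 + 4) = -6*((6 + P) + 4) = -6*(10 + P) = -60 - 6*P)
45815 - S(-100, -108) = 45815 - (-60 - 6*(-108)) = 45815 - (-60 + 648) = 45815 - 1*588 = 45815 - 588 = 45227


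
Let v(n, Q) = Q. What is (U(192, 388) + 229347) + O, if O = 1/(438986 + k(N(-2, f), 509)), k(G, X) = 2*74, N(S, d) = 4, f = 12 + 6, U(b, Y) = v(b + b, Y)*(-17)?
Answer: 97817537635/439134 ≈ 2.2275e+5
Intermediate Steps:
U(b, Y) = -17*Y (U(b, Y) = Y*(-17) = -17*Y)
f = 18
k(G, X) = 148
O = 1/439134 (O = 1/(438986 + 148) = 1/439134 ≈ 2.2772e-6)
(U(192, 388) + 229347) + O = (-17*388 + 229347) + 1/439134 = (-6596 + 229347) + 1/439134 = 222751 + 1/439134 = 97817537635/439134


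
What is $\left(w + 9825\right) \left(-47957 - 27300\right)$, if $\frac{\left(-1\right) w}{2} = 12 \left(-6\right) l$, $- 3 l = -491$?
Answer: $-2513057001$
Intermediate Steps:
$l = \frac{491}{3}$ ($l = \left(- \frac{1}{3}\right) \left(-491\right) = \frac{491}{3} \approx 163.67$)
$w = 23568$ ($w = - 2 \cdot 12 \left(-6\right) \frac{491}{3} = - 2 \left(\left(-72\right) \frac{491}{3}\right) = \left(-2\right) \left(-11784\right) = 23568$)
$\left(w + 9825\right) \left(-47957 - 27300\right) = \left(23568 + 9825\right) \left(-47957 - 27300\right) = 33393 \left(-75257\right) = -2513057001$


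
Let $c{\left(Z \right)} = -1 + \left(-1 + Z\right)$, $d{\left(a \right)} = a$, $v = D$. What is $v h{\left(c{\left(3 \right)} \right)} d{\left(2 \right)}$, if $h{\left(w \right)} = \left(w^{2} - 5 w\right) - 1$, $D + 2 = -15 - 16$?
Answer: $330$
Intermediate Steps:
$D = -33$ ($D = -2 - 31 = -33$)
$v = -33$
$c{\left(Z \right)} = -2 + Z$
$h{\left(w \right)} = -1 + w^{2} - 5 w$
$v h{\left(c{\left(3 \right)} \right)} d{\left(2 \right)} = - 33 \left(-1 + \left(-2 + 3\right)^{2} - 5 \left(-2 + 3\right)\right) 2 = - 33 \left(-1 + 1^{2} - 5\right) 2 = - 33 \left(-1 + 1 - 5\right) 2 = \left(-33\right) \left(-5\right) 2 = 165 \cdot 2 = 330$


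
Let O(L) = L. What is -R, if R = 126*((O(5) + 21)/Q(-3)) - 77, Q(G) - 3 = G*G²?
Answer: 427/2 ≈ 213.50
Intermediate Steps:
Q(G) = 3 + G³ (Q(G) = 3 + G*G² = 3 + G³)
R = -427/2 (R = 126*((5 + 21)/(3 + (-3)³)) - 77 = 126*(26/(3 - 27)) - 77 = 126*(26/(-24)) - 77 = 126*(26*(-1/24)) - 77 = 126*(-13/12) - 77 = -273/2 - 77 = -427/2 ≈ -213.50)
-R = -1*(-427/2) = 427/2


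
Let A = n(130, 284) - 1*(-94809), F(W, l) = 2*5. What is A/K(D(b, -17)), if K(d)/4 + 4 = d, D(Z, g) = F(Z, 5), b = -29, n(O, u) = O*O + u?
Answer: 37331/8 ≈ 4666.4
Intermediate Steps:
n(O, u) = u + O² (n(O, u) = O² + u = u + O²)
F(W, l) = 10
D(Z, g) = 10
K(d) = -16 + 4*d
A = 111993 (A = (284 + 130²) - 1*(-94809) = (284 + 16900) + 94809 = 17184 + 94809 = 111993)
A/K(D(b, -17)) = 111993/(-16 + 4*10) = 111993/(-16 + 40) = 111993/24 = 111993*(1/24) = 37331/8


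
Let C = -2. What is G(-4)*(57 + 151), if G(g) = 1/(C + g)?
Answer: -104/3 ≈ -34.667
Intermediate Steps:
G(g) = 1/(-2 + g)
G(-4)*(57 + 151) = (57 + 151)/(-2 - 4) = 208/(-6) = -⅙*208 = -104/3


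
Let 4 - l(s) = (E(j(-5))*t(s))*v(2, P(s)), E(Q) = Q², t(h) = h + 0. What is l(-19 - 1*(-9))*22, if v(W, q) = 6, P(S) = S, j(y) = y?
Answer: 33088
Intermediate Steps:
t(h) = h
l(s) = 4 - 150*s (l(s) = 4 - (-5)²*s*6 = 4 - 25*s*6 = 4 - 150*s)
l(-19 - 1*(-9))*22 = (4 - 150*(-19 - 1*(-9)))*22 = (4 - 150*(-19 + 9))*22 = (4 - 150*(-10))*22 = (4 + 1500)*22 = 1504*22 = 33088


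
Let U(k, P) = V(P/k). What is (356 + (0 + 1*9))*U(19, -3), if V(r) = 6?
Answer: 2190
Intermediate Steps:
U(k, P) = 6
(356 + (0 + 1*9))*U(19, -3) = (356 + (0 + 1*9))*6 = (356 + (0 + 9))*6 = (356 + 9)*6 = 365*6 = 2190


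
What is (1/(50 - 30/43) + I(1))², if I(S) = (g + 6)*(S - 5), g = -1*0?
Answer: 2584400569/4494400 ≈ 575.03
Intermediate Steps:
g = 0
I(S) = -30 + 6*S (I(S) = (0 + 6)*(S - 5) = 6*(-5 + S) = -30 + 6*S)
(1/(50 - 30/43) + I(1))² = (1/(50 - 30/43) + (-30 + 6*1))² = (1/(50 - 30*1/43) + (-30 + 6))² = (1/(50 - 30/43) - 24)² = (1/(2120/43) - 24)² = (43/2120 - 24)² = (-50837/2120)² = 2584400569/4494400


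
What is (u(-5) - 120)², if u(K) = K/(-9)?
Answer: 1155625/81 ≈ 14267.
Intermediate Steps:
u(K) = -K/9 (u(K) = K*(-⅑) = -K/9)
(u(-5) - 120)² = (-⅑*(-5) - 120)² = (5/9 - 120)² = (-1075/9)² = 1155625/81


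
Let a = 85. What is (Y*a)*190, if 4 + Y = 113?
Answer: 1760350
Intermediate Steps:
Y = 109 (Y = -4 + 113 = 109)
(Y*a)*190 = (109*85)*190 = 9265*190 = 1760350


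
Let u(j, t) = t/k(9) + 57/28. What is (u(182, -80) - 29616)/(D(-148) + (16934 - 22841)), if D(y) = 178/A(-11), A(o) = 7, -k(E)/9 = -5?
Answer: 7463167/1482156 ≈ 5.0353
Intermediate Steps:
k(E) = 45 (k(E) = -9*(-5) = 45)
u(j, t) = 57/28 + t/45 (u(j, t) = t/45 + 57/28 = 57/28 + t/45)
D(y) = 178/7
(u(182, -80) - 29616)/(D(-148) + (16934 - 22841)) = ((57/28 + (1/45)*(-80)) - 29616)/(178/7 + (16934 - 22841)) = ((57/28 - 16/9) - 29616)/(178/7 - 5907) = (65/252 - 29616)/(-41171/7) = -7463167/252*(-7/41171) = 7463167/1482156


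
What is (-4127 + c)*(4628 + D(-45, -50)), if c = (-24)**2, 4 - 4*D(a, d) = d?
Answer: -32963933/2 ≈ -1.6482e+7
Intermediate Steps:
D(a, d) = 1 - d/4
c = 576
(-4127 + c)*(4628 + D(-45, -50)) = (-4127 + 576)*(4628 + (1 - 1/4*(-50))) = -3551*(4628 + (1 + 25/2)) = -3551*(4628 + 27/2) = -3551*9283/2 = -32963933/2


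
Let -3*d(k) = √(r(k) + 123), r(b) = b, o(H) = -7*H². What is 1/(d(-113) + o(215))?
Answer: -582435/188461405123 + 3*√10/942307025615 ≈ -3.0905e-6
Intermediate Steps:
d(k) = -√(123 + k)/3 (d(k) = -√(k + 123)/3 = -√(123 + k)/3)
1/(d(-113) + o(215)) = 1/(-√(123 - 113)/3 - 7*215²) = 1/(-√10/3 - 7*46225) = 1/(-√10/3 - 323575) = 1/(-323575 - √10/3)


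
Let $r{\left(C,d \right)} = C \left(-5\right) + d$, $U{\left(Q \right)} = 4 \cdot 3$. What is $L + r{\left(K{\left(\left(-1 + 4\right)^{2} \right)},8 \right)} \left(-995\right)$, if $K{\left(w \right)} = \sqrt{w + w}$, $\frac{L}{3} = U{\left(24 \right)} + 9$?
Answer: $-7897 + 14925 \sqrt{2} \approx 13210.0$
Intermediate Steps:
$U{\left(Q \right)} = 12$
$L = 63$ ($L = 3 \left(12 + 9\right) = 3 \cdot 21 = 63$)
$K{\left(w \right)} = \sqrt{2} \sqrt{w}$ ($K{\left(w \right)} = \sqrt{2 w} = \sqrt{2} \sqrt{w}$)
$r{\left(C,d \right)} = d - 5 C$ ($r{\left(C,d \right)} = - 5 C + d = d - 5 C$)
$L + r{\left(K{\left(\left(-1 + 4\right)^{2} \right)},8 \right)} \left(-995\right) = 63 + \left(8 - 5 \sqrt{2} \sqrt{\left(-1 + 4\right)^{2}}\right) \left(-995\right) = 63 + \left(8 - 5 \sqrt{2} \sqrt{3^{2}}\right) \left(-995\right) = 63 + \left(8 - 5 \sqrt{2} \sqrt{9}\right) \left(-995\right) = 63 + \left(8 - 5 \sqrt{2} \cdot 3\right) \left(-995\right) = 63 + \left(8 - 5 \cdot 3 \sqrt{2}\right) \left(-995\right) = 63 + \left(8 - 15 \sqrt{2}\right) \left(-995\right) = 63 - \left(7960 - 14925 \sqrt{2}\right) = -7897 + 14925 \sqrt{2}$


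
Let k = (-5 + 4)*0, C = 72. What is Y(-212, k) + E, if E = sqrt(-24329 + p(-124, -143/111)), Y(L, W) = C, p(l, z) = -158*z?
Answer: 72 + 5*I*sqrt(11889987)/111 ≈ 72.0 + 155.32*I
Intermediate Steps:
k = 0 (k = -1*0 = 0)
Y(L, W) = 72
E = 5*I*sqrt(11889987)/111 (E = sqrt(-24329 - (-22594)/111) = sqrt(-24329 - 158*(-143/111)) = sqrt(-24329 + 22594/111) = sqrt(-2677925/111) = 5*I*sqrt(11889987)/111 ≈ 155.32*I)
Y(-212, k) + E = 72 + 5*I*sqrt(11889987)/111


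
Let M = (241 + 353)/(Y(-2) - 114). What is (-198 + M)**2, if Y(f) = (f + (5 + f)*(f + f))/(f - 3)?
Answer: 3195527841/77284 ≈ 41348.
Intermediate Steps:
Y(f) = (f + 2*f*(5 + f))/(-3 + f) (Y(f) = (f + (5 + f)*(2*f))/(-3 + f) = (f + 2*f*(5 + f))/(-3 + f))
M = -1485/278 (M = (241 + 353)/(-2*(11 + 2*(-2))/(-3 - 2) - 114) = 594/(-2*(11 - 4)/(-5) - 114) = 594/(-2*(-1/5)*7 - 114) = 594/(14/5 - 114) = 594/(-556/5) = 594*(-5/556) = -1485/278 ≈ -5.3417)
(-198 + M)**2 = (-198 - 1485/278)**2 = (-56529/278)**2 = 3195527841/77284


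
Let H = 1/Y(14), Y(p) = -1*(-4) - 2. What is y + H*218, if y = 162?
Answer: 271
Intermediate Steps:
Y(p) = 2 (Y(p) = 4 - 2 = 2)
H = 1/2 ≈ 0.50000
y + H*218 = 162 + (1/2)*218 = 162 + 109 = 271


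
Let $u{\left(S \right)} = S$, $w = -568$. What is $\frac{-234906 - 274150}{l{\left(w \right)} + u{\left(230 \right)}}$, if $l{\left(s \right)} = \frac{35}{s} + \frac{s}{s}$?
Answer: $- \frac{289143808}{131173} \approx -2204.3$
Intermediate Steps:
$l{\left(s \right)} = 1 + \frac{35}{s}$ ($l{\left(s \right)} = \frac{35}{s} + 1 = 1 + \frac{35}{s}$)
$\frac{-234906 - 274150}{l{\left(w \right)} + u{\left(230 \right)}} = \frac{-234906 - 274150}{\frac{35 - 568}{-568} + 230} = - \frac{509056}{\left(- \frac{1}{568}\right) \left(-533\right) + 230} = - \frac{509056}{\frac{533}{568} + 230} = - \frac{509056}{\frac{131173}{568}} = \left(-509056\right) \frac{568}{131173} = - \frac{289143808}{131173}$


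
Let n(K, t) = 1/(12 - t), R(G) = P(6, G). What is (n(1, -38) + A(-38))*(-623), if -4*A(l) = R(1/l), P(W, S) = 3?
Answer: 45479/100 ≈ 454.79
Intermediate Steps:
R(G) = 3
A(l) = -3/4 (A(l) = -1/4*3 = -3/4)
(n(1, -38) + A(-38))*(-623) = (-1/(-12 - 38) - 3/4)*(-623) = (-1/(-50) - 3/4)*(-623) = (-1*(-1/50) - 3/4)*(-623) = (1/50 - 3/4)*(-623) = -73/100*(-623) = 45479/100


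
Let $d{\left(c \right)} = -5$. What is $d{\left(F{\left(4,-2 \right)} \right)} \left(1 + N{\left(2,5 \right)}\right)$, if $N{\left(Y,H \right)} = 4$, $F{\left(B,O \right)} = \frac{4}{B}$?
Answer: $-25$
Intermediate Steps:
$d{\left(F{\left(4,-2 \right)} \right)} \left(1 + N{\left(2,5 \right)}\right) = - 5 \left(1 + 4\right) = \left(-5\right) 5 = -25$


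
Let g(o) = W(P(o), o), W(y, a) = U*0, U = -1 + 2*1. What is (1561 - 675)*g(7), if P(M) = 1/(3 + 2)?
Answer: 0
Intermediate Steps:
U = 1 (U = -1 + 2 = 1)
P(M) = 1/5
W(y, a) = 0 (W(y, a) = 1*0 = 0)
g(o) = 0
(1561 - 675)*g(7) = (1561 - 675)*0 = 886*0 = 0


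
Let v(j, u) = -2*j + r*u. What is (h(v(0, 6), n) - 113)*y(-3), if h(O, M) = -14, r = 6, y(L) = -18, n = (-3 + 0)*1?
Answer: 2286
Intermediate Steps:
n = -3 (n = -3*1 = -3)
v(j, u) = -2*j + 6*u
(h(v(0, 6), n) - 113)*y(-3) = (-14 - 113)*(-18) = -127*(-18) = 2286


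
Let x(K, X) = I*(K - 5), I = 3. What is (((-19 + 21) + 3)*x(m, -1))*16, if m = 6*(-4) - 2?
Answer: -7440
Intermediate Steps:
m = -26 (m = -24 - 2 = -26)
x(K, X) = -15 + 3*K (x(K, X) = 3*(K - 5) = 3*(-5 + K) = -15 + 3*K)
(((-19 + 21) + 3)*x(m, -1))*16 = (((-19 + 21) + 3)*(-15 + 3*(-26)))*16 = ((2 + 3)*(-15 - 78))*16 = (5*(-93))*16 = -465*16 = -7440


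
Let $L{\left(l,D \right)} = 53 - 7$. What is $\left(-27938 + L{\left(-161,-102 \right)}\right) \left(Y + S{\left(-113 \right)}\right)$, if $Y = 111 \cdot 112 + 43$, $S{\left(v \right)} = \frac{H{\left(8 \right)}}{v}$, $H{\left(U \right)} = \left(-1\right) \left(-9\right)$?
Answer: $- \frac{39318404072}{113} \approx -3.4795 \cdot 10^{8}$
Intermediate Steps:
$L{\left(l,D \right)} = 46$ ($L{\left(l,D \right)} = 53 - 7 = 46$)
$H{\left(U \right)} = 9$
$S{\left(v \right)} = \frac{9}{v}$
$Y = 12475$ ($Y = 12432 + 43 = 12475$)
$\left(-27938 + L{\left(-161,-102 \right)}\right) \left(Y + S{\left(-113 \right)}\right) = \left(-27938 + 46\right) \left(12475 + \frac{9}{-113}\right) = - 27892 \left(12475 + 9 \left(- \frac{1}{113}\right)\right) = - 27892 \left(12475 - \frac{9}{113}\right) = \left(-27892\right) \frac{1409666}{113} = - \frac{39318404072}{113}$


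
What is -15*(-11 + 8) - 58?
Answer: -13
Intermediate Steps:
-15*(-11 + 8) - 58 = -15*(-3) - 58 = 45 - 58 = -13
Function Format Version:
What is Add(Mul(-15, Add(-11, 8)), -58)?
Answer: -13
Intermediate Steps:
Add(Mul(-15, Add(-11, 8)), -58) = Add(Mul(-15, -3), -58) = Add(45, -58) = -13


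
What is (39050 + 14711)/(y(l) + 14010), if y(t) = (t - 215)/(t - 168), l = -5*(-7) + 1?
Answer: 7096452/1849499 ≈ 3.8370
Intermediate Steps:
l = 36 (l = 35 + 1 = 36)
y(t) = (-215 + t)/(-168 + t)
(39050 + 14711)/(y(l) + 14010) = (39050 + 14711)/((-215 + 36)/(-168 + 36) + 14010) = 53761/(-179/(-132) + 14010) = 53761/(-1/132*(-179) + 14010) = 53761/(179/132 + 14010) = 53761/(1849499/132) = 53761*(132/1849499) = 7096452/1849499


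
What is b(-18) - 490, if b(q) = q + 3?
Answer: -505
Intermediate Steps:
b(q) = 3 + q
b(-18) - 490 = (3 - 18) - 490 = -15 - 490 = -505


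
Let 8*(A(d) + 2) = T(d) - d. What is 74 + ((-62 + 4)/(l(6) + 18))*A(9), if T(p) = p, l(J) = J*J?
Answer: 2056/27 ≈ 76.148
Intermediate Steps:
l(J) = J**2
A(d) = -2 (A(d) = -2 + (d - d)/8 = -2 + (1/8)*0 = -2 + 0 = -2)
74 + ((-62 + 4)/(l(6) + 18))*A(9) = 74 + ((-62 + 4)/(6**2 + 18))*(-2) = 74 - 58/(36 + 18)*(-2) = 74 - 58/54*(-2) = 74 - 58*1/54*(-2) = 74 - 29/27*(-2) = 74 + 58/27 = 2056/27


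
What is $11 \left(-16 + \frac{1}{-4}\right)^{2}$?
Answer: $\frac{46475}{16} \approx 2904.7$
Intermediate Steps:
$11 \left(-16 + \frac{1}{-4}\right)^{2} = 11 \left(-16 - \frac{1}{4}\right)^{2} = 11 \left(- \frac{65}{4}\right)^{2} = 11 \cdot \frac{4225}{16} = \frac{46475}{16}$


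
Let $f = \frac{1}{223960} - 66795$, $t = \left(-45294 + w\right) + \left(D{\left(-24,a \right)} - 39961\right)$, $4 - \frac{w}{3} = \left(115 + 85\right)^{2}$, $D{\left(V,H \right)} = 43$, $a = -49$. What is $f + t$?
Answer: $- \frac{60916000199}{223960} \approx -2.72 \cdot 10^{5}$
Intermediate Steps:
$w = -119988$ ($w = 12 - 3 \left(115 + 85\right)^{2} = 12 - 3 \cdot 200^{2} = 12 - 120000 = -119988$)
$t = -205200$ ($t = \left(-45294 - 119988\right) + \left(43 - 39961\right) = -165282 - 39918 = -205200$)
$f = - \frac{14959408199}{223960}$ ($f = \frac{1}{223960} - 66795 = - \frac{14959408199}{223960} \approx -66795.0$)
$f + t = - \frac{14959408199}{223960} - 205200 = - \frac{60916000199}{223960}$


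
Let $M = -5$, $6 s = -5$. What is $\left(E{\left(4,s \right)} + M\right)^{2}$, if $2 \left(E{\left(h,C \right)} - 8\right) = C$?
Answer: $\frac{961}{144} \approx 6.6736$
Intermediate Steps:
$s = - \frac{5}{6}$ ($s = \frac{1}{6} \left(-5\right) = - \frac{5}{6} \approx -0.83333$)
$E{\left(h,C \right)} = 8 + \frac{C}{2}$
$\left(E{\left(4,s \right)} + M\right)^{2} = \left(\left(8 + \frac{1}{2} \left(- \frac{5}{6}\right)\right) - 5\right)^{2} = \left(\left(8 - \frac{5}{12}\right) - 5\right)^{2} = \left(\frac{91}{12} - 5\right)^{2} = \left(\frac{31}{12}\right)^{2} = \frac{961}{144}$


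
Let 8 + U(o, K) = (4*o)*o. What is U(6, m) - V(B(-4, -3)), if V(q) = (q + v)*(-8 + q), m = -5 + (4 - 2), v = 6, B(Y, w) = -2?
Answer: 176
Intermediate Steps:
m = -3 (m = -5 + 2 = -3)
U(o, K) = -8 + 4*o² (U(o, K) = -8 + (4*o)*o = -8 + 4*o²)
V(q) = (-8 + q)*(6 + q) (V(q) = (q + 6)*(-8 + q) = (6 + q)*(-8 + q) = (-8 + q)*(6 + q))
U(6, m) - V(B(-4, -3)) = (-8 + 4*6²) - (-48 + (-2)² - 2*(-2)) = (-8 + 4*36) - (-48 + 4 + 4) = (-8 + 144) - 1*(-40) = 136 + 40 = 176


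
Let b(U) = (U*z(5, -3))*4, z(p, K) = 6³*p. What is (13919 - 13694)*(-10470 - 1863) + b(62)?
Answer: -2507085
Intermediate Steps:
z(p, K) = 216*p
b(U) = 4320*U (b(U) = (U*(216*5))*4 = (U*1080)*4 = (1080*U)*4 = 4320*U)
(13919 - 13694)*(-10470 - 1863) + b(62) = (13919 - 13694)*(-10470 - 1863) + 4320*62 = 225*(-12333) + 267840 = -2774925 + 267840 = -2507085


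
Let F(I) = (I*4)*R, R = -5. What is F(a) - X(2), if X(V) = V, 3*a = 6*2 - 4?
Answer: -166/3 ≈ -55.333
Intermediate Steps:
a = 8/3 (a = (6*2 - 4)/3 = (12 - 4)/3 = (⅓)*8 = 8/3 ≈ 2.6667)
F(I) = -20*I (F(I) = (I*4)*(-5) = (4*I)*(-5) = -20*I)
F(a) - X(2) = -20*8/3 - 1*2 = -160/3 - 2 = -166/3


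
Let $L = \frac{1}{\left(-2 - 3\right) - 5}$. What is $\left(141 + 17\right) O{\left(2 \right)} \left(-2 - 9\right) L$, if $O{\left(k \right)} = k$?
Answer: $\frac{1738}{5} \approx 347.6$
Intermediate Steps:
$L = - \frac{1}{10}$ ($L = \frac{1}{\left(-2 - 3\right) - 5} = \frac{1}{-5 - 5} = \frac{1}{-10} = - \frac{1}{10} \approx -0.1$)
$\left(141 + 17\right) O{\left(2 \right)} \left(-2 - 9\right) L = \left(141 + 17\right) 2 \left(-2 - 9\right) \left(- \frac{1}{10}\right) = 158 \cdot 2 \left(-2 - 9\right) \left(- \frac{1}{10}\right) = 158 \cdot 2 \left(-11\right) \left(- \frac{1}{10}\right) = 158 \left(\left(-22\right) \left(- \frac{1}{10}\right)\right) = 158 \cdot \frac{11}{5} = \frac{1738}{5}$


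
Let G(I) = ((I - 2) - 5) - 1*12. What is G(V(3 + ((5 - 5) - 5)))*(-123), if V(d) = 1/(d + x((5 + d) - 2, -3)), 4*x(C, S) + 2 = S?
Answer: 30873/13 ≈ 2374.8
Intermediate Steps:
x(C, S) = -½ + S/4
V(d) = 1/(-5/4 + d) (V(d) = 1/(d + (-½ + (¼)*(-3))) = 1/(d + (-½ - ¾)) = 1/(d - 5/4) = 1/(-5/4 + d))
G(I) = -19 + I (G(I) = ((-2 + I) - 5) - 12 = (-7 + I) - 12 = -19 + I)
G(V(3 + ((5 - 5) - 5)))*(-123) = (-19 + 4/(-5 + 4*(3 + ((5 - 5) - 5))))*(-123) = (-19 + 4/(-5 + 4*(3 + (0 - 5))))*(-123) = (-19 + 4/(-5 + 4*(3 - 5)))*(-123) = (-19 + 4/(-5 + 4*(-2)))*(-123) = (-19 + 4/(-5 - 8))*(-123) = (-19 + 4/(-13))*(-123) = (-19 + 4*(-1/13))*(-123) = (-19 - 4/13)*(-123) = -251/13*(-123) = 30873/13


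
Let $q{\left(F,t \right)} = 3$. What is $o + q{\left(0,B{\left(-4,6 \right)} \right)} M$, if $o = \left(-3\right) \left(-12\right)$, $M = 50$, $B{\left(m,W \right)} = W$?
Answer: $186$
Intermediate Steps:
$o = 36$
$o + q{\left(0,B{\left(-4,6 \right)} \right)} M = 36 + 3 \cdot 50 = 36 + 150 = 186$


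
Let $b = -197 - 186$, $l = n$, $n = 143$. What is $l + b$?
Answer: $-240$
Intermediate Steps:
$l = 143$
$b = -383$ ($b = -197 - 186 = -383$)
$l + b = 143 - 383 = -240$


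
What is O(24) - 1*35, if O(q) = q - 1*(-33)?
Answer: 22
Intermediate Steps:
O(q) = 33 + q (O(q) = q + 33 = 33 + q)
O(24) - 1*35 = (33 + 24) - 1*35 = 57 - 35 = 22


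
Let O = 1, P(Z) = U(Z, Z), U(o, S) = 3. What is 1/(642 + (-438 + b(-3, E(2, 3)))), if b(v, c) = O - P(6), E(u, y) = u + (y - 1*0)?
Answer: 1/202 ≈ 0.0049505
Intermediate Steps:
P(Z) = 3
E(u, y) = u + y (E(u, y) = u + (y + 0) = u + y)
b(v, c) = -2 (b(v, c) = 1 - 1*3 = 1 - 3 = -2)
1/(642 + (-438 + b(-3, E(2, 3)))) = 1/(642 + (-438 - 2)) = 1/(642 - 440) = 1/202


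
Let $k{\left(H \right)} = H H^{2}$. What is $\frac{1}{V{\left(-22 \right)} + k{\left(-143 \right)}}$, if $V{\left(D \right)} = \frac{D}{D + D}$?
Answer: $- \frac{2}{5848413} \approx -3.4197 \cdot 10^{-7}$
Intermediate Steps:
$V{\left(D \right)} = \frac{1}{2}$ ($V{\left(D \right)} = \frac{D}{2 D} = \frac{1}{2 D} D = \frac{1}{2}$)
$k{\left(H \right)} = H^{3}$
$\frac{1}{V{\left(-22 \right)} + k{\left(-143 \right)}} = \frac{1}{\frac{1}{2} + \left(-143\right)^{3}} = \frac{1}{\frac{1}{2} - 2924207} = \frac{1}{- \frac{5848413}{2}} = - \frac{2}{5848413}$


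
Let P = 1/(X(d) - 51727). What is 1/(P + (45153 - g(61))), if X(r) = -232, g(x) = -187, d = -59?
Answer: 51959/2355821059 ≈ 2.2056e-5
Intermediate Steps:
P = -1/51959 (P = 1/(-232 - 51727) = 1/(-51959) = -1/51959 ≈ -1.9246e-5)
1/(P + (45153 - g(61))) = 1/(-1/51959 + (45153 - 1*(-187))) = 1/(-1/51959 + (45153 + 187)) = 1/(-1/51959 + 45340) = 1/(2355821059/51959) = 51959/2355821059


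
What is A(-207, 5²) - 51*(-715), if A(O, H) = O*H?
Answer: 31290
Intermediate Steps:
A(O, H) = H*O
A(-207, 5²) - 51*(-715) = 5²*(-207) - 51*(-715) = 25*(-207) + 36465 = -5175 + 36465 = 31290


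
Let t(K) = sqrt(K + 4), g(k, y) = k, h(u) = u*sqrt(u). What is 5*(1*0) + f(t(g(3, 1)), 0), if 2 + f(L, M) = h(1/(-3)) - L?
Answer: -2 - sqrt(7) - I*sqrt(3)/9 ≈ -4.6458 - 0.19245*I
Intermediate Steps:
h(u) = u**(3/2)
t(K) = sqrt(4 + K)
f(L, M) = -2 - L - I*sqrt(3)/9 (f(L, M) = -2 + ((1/(-3))**(3/2) - L) = -2 + ((-1/3)**(3/2) - L) = -2 + (-I*sqrt(3)/9 - L) = -2 + (-L - I*sqrt(3)/9) = -2 - L - I*sqrt(3)/9)
5*(1*0) + f(t(g(3, 1)), 0) = 5*(1*0) + (-2 - sqrt(4 + 3) - I*sqrt(3)/9) = 5*0 + (-2 - sqrt(7) - I*sqrt(3)/9) = 0 + (-2 - sqrt(7) - I*sqrt(3)/9) = -2 - sqrt(7) - I*sqrt(3)/9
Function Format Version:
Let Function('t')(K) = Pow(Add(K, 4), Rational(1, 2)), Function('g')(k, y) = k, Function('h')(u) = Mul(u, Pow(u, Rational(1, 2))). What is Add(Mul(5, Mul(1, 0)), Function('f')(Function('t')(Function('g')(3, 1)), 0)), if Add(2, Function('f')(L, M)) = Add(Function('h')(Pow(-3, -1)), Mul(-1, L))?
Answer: Add(-2, Mul(-1, Pow(7, Rational(1, 2))), Mul(Rational(-1, 9), I, Pow(3, Rational(1, 2)))) ≈ Add(-4.6458, Mul(-0.19245, I))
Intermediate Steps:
Function('h')(u) = Pow(u, Rational(3, 2))
Function('t')(K) = Pow(Add(4, K), Rational(1, 2))
Function('f')(L, M) = Add(-2, Mul(-1, L), Mul(Rational(-1, 9), I, Pow(3, Rational(1, 2)))) (Function('f')(L, M) = Add(-2, Add(Pow(Pow(-3, -1), Rational(3, 2)), Mul(-1, L))) = Add(-2, Add(Pow(Rational(-1, 3), Rational(3, 2)), Mul(-1, L))) = Add(-2, Add(Mul(Rational(-1, 9), I, Pow(3, Rational(1, 2))), Mul(-1, L))) = Add(-2, Add(Mul(-1, L), Mul(Rational(-1, 9), I, Pow(3, Rational(1, 2))))) = Add(-2, Mul(-1, L), Mul(Rational(-1, 9), I, Pow(3, Rational(1, 2)))))
Add(Mul(5, Mul(1, 0)), Function('f')(Function('t')(Function('g')(3, 1)), 0)) = Add(Mul(5, Mul(1, 0)), Add(-2, Mul(-1, Pow(Add(4, 3), Rational(1, 2))), Mul(Rational(-1, 9), I, Pow(3, Rational(1, 2))))) = Add(Mul(5, 0), Add(-2, Mul(-1, Pow(7, Rational(1, 2))), Mul(Rational(-1, 9), I, Pow(3, Rational(1, 2))))) = Add(0, Add(-2, Mul(-1, Pow(7, Rational(1, 2))), Mul(Rational(-1, 9), I, Pow(3, Rational(1, 2))))) = Add(-2, Mul(-1, Pow(7, Rational(1, 2))), Mul(Rational(-1, 9), I, Pow(3, Rational(1, 2))))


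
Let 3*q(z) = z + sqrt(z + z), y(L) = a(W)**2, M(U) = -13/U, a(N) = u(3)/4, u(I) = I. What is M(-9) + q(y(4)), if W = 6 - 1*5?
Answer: 235/144 + sqrt(2)/4 ≈ 1.9855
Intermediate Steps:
W = 1 (W = 6 - 5 = 1)
a(N) = 3/4
y(L) = 9/16 (y(L) = (3/4)**2 = 9/16)
q(z) = z/3 + sqrt(2)*sqrt(z)/3 (q(z) = (z + sqrt(z + z))/3 = (z + sqrt(2*z))/3 = (z + sqrt(2)*sqrt(z))/3 = z/3 + sqrt(2)*sqrt(z)/3)
M(-9) + q(y(4)) = -13/(-9) + ((1/3)*(9/16) + sqrt(2)*sqrt(9/16)/3) = -13*(-1/9) + (3/16 + (1/3)*sqrt(2)*(3/4)) = 13/9 + (3/16 + sqrt(2)/4) = 235/144 + sqrt(2)/4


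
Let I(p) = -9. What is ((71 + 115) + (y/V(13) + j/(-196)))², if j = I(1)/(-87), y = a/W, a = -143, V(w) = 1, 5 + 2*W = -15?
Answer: 32404681485121/807696400 ≈ 40120.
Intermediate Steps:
W = -10 (W = -5/2 + (½)*(-15) = -5/2 - 15/2 = -10)
y = 143/10 (y = -143/(-10) = -143*(-⅒) = 143/10 ≈ 14.300)
j = 3/29 (j = -9/(-87) = -9*(-1/87) = 3/29 ≈ 0.10345)
((71 + 115) + (y/V(13) + j/(-196)))² = ((71 + 115) + ((143/10)/1 + (3/29)/(-196)))² = (186 + ((143/10)*1 + (3/29)*(-1/196)))² = (186 + (143/10 - 3/5684))² = (186 + 406391/28420)² = (5692511/28420)² = 32404681485121/807696400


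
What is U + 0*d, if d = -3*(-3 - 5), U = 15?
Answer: 15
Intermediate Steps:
d = 24 (d = -3*(-8) = 24)
U + 0*d = 15 + 0*24 = 15 + 0 = 15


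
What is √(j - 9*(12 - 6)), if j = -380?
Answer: I*√434 ≈ 20.833*I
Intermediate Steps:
√(j - 9*(12 - 6)) = √(-380 - 9*(12 - 6)) = √(-380 - 9*6) = √(-380 - 54) = √(-434) = I*√434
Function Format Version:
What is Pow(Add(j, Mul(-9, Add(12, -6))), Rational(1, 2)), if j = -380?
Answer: Mul(I, Pow(434, Rational(1, 2))) ≈ Mul(20.833, I)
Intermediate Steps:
Pow(Add(j, Mul(-9, Add(12, -6))), Rational(1, 2)) = Pow(Add(-380, Mul(-9, Add(12, -6))), Rational(1, 2)) = Pow(Add(-380, Mul(-9, 6)), Rational(1, 2)) = Pow(Add(-380, -54), Rational(1, 2)) = Pow(-434, Rational(1, 2)) = Mul(I, Pow(434, Rational(1, 2)))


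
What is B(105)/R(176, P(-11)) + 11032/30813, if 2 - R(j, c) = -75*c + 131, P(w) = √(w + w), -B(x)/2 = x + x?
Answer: 357582428/480651987 + 3500*I*√22/15599 ≈ 0.74395 + 1.0524*I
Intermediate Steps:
B(x) = -4*x (B(x) = -2*(x + x) = -4*x)
P(w) = √2*√w (P(w) = √(2*w) = √2*√w)
R(j, c) = -129 + 75*c (R(j, c) = 2 - (-75*c + 131) = 2 - (131 - 75*c) = 2 + (-131 + 75*c) = -129 + 75*c)
B(105)/R(176, P(-11)) + 11032/30813 = (-4*105)/(-129 + 75*(√2*√(-11))) + 11032/30813 = -420/(-129 + 75*(√2*(I*√11))) + 11032*(1/30813) = -420/(-129 + 75*(I*√22)) + 11032/30813 = -420/(-129 + 75*I*√22) + 11032/30813 = 11032/30813 - 420/(-129 + 75*I*√22)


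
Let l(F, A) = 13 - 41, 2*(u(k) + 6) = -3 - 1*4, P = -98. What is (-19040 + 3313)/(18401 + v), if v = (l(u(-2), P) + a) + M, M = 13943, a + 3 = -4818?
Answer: -15727/27495 ≈ -0.57199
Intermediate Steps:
u(k) = -19/2 (u(k) = -6 + (-3 - 1*4)/2 = -6 + (-3 - 4)/2 = -6 + (1/2)*(-7) = -6 - 7/2 = -19/2)
l(F, A) = -28
a = -4821 (a = -3 - 4818 = -4821)
v = 9094 (v = (-28 - 4821) + 13943 = -4849 + 13943 = 9094)
(-19040 + 3313)/(18401 + v) = (-19040 + 3313)/(18401 + 9094) = -15727/27495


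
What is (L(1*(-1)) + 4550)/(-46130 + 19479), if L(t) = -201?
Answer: -4349/26651 ≈ -0.16318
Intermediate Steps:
(L(1*(-1)) + 4550)/(-46130 + 19479) = (-201 + 4550)/(-46130 + 19479) = 4349/(-26651) = 4349*(-1/26651) = -4349/26651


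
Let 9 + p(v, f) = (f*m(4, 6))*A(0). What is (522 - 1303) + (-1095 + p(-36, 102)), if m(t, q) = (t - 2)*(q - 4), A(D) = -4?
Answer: -3517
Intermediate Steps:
m(t, q) = (-4 + q)*(-2 + t) (m(t, q) = (-2 + t)*(-4 + q) = (-4 + q)*(-2 + t))
p(v, f) = -9 - 16*f (p(v, f) = -9 + (f*(8 - 4*4 - 2*6 + 6*4))*(-4) = -9 + (f*(8 - 16 - 12 + 24))*(-4) = -9 + (f*4)*(-4) = -9 + (4*f)*(-4) = -9 - 16*f)
(522 - 1303) + (-1095 + p(-36, 102)) = (522 - 1303) + (-1095 + (-9 - 16*102)) = -781 + (-1095 + (-9 - 1632)) = -781 + (-1095 - 1641) = -781 - 2736 = -3517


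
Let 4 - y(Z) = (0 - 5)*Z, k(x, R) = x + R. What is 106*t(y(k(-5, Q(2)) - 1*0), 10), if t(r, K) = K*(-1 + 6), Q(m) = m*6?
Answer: 5300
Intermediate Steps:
Q(m) = 6*m
k(x, R) = R + x
y(Z) = 4 + 5*Z (y(Z) = 4 - (0 - 5)*Z = 4 - (-5)*Z = 4 + 5*Z)
t(r, K) = 5*K (t(r, K) = K*5 = 5*K)
106*t(y(k(-5, Q(2)) - 1*0), 10) = 106*(5*10) = 106*50 = 5300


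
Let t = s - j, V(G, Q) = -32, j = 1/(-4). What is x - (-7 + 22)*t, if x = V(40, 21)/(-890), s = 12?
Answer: -327011/1780 ≈ -183.71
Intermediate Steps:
j = -¼ ≈ -0.25000
t = 49/4 (t = 12 - 1*(-¼) = 12 + ¼ = 49/4 ≈ 12.250)
x = 16/445 (x = -32/(-890) = -32*(-1/890) = 16/445 ≈ 0.035955)
x - (-7 + 22)*t = 16/445 - (-7 + 22)*49/4 = 16/445 - 15*49/4 = 16/445 - 1*735/4 = 16/445 - 735/4 = -327011/1780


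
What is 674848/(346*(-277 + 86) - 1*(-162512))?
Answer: 337424/48213 ≈ 6.9986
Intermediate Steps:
674848/(346*(-277 + 86) - 1*(-162512)) = 674848/(346*(-191) + 162512) = 674848/(-66086 + 162512) = 674848/96426 = 674848*(1/96426) = 337424/48213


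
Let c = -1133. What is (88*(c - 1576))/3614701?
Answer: -238392/3614701 ≈ -0.065951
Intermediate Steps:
(88*(c - 1576))/3614701 = (88*(-1133 - 1576))/3614701 = (88*(-2709))*(1/3614701) = -238392*1/3614701 = -238392/3614701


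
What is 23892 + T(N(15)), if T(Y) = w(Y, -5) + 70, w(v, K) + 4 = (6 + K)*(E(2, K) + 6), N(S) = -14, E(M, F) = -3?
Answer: 23961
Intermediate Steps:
w(v, K) = 14 + 3*K (w(v, K) = -4 + (6 + K)*(-3 + 6) = -4 + (6 + K)*3 = -4 + (18 + 3*K) = 14 + 3*K)
T(Y) = 69 (T(Y) = (14 + 3*(-5)) + 70 = (14 - 15) + 70 = -1 + 70 = 69)
23892 + T(N(15)) = 23892 + 69 = 23961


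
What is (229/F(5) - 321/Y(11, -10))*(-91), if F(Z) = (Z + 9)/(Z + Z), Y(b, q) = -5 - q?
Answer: -45214/5 ≈ -9042.8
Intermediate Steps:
F(Z) = (9 + Z)/(2*Z) (F(Z) = (9 + Z)/((2*Z)) = (9 + Z)*(1/(2*Z)) = (9 + Z)/(2*Z))
(229/F(5) - 321/Y(11, -10))*(-91) = (229/(((1/2)*(9 + 5)/5)) - 321/(-5 - 1*(-10)))*(-91) = (229/(((1/2)*(1/5)*14)) - 321/(-5 + 10))*(-91) = (229/(7/5) - 321/5)*(-91) = (229*(5/7) - 321*1/5)*(-91) = (1145/7 - 321/5)*(-91) = (3478/35)*(-91) = -45214/5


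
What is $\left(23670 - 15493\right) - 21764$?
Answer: $-13587$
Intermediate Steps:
$\left(23670 - 15493\right) - 21764 = 8177 - 21764 = -13587$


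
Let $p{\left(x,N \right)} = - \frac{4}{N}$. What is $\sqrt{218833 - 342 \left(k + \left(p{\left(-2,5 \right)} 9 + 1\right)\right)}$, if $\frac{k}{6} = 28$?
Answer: $\frac{\sqrt{4087435}}{5} \approx 404.35$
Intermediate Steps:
$k = 168$ ($k = 6 \cdot 28 = 168$)
$\sqrt{218833 - 342 \left(k + \left(p{\left(-2,5 \right)} 9 + 1\right)\right)} = \sqrt{218833 - 342 \left(168 + \left(- \frac{4}{5} \cdot 9 + 1\right)\right)} = \sqrt{218833 - 342 \left(168 + \left(\left(-4\right) \frac{1}{5} \cdot 9 + 1\right)\right)} = \sqrt{218833 - 342 \left(168 + \left(\left(- \frac{4}{5}\right) 9 + 1\right)\right)} = \sqrt{218833 - 342 \left(168 + \left(- \frac{36}{5} + 1\right)\right)} = \sqrt{218833 - 342 \left(168 - \frac{31}{5}\right)} = \sqrt{218833 - \frac{276678}{5}} = \sqrt{\frac{817487}{5}} = \frac{\sqrt{4087435}}{5}$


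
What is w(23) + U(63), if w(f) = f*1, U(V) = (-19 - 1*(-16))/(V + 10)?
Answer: 1676/73 ≈ 22.959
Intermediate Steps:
U(V) = -3/(10 + V) (U(V) = (-19 + 16)/(10 + V) = -3/(10 + V))
w(f) = f
w(23) + U(63) = 23 - 3/(10 + 63) = 23 - 3/73 = 1676/73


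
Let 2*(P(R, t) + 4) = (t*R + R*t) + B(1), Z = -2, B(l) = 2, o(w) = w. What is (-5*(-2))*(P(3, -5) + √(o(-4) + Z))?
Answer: -180 + 10*I*√6 ≈ -180.0 + 24.495*I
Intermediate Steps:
P(R, t) = -3 + R*t (P(R, t) = -4 + ((t*R + R*t) + 2)/2 = -4 + ((R*t + R*t) + 2)/2 = -4 + (2*R*t + 2)/2 = -4 + (2 + 2*R*t)/2 = -4 + (1 + R*t) = -3 + R*t)
(-5*(-2))*(P(3, -5) + √(o(-4) + Z)) = (-5*(-2))*((-3 + 3*(-5)) + √(-4 - 2)) = 10*((-3 - 15) + √(-6)) = 10*(-18 + I*√6) = -180 + 10*I*√6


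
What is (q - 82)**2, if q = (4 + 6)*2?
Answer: 3844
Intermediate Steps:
q = 20 (q = 10*2 = 20)
(q - 82)**2 = (20 - 82)**2 = (-62)**2 = 3844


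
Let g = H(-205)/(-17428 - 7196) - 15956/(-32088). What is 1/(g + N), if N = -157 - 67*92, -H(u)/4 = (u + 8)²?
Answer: -8230572/51969465265 ≈ -0.00015837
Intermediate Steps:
H(u) = -4*(8 + u)² (H(u) = -4*(u + 8)² = -4*(8 + u)²)
N = -6321 (N = -157 - 6164 = -6321)
g = 55980347/8230572 (g = (-4*(8 - 205)²)/(-17428 - 7196) - 15956/(-32088) = -4*(-197)²/(-24624) - 15956*(-1/32088) = -4*38809*(-1/24624) + 3989/8022 = -155236*(-1/24624) + 3989/8022 = 38809/6156 + 3989/8022 = 55980347/8230572 ≈ 6.8015)
1/(g + N) = 1/(55980347/8230572 - 6321) = 1/(-51969465265/8230572) = -8230572/51969465265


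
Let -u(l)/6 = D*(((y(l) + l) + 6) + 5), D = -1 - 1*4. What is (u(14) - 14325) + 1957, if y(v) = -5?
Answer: -11768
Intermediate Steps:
D = -5 (D = -1 - 4 = -5)
u(l) = 180 + 30*l (u(l) = -(-30)*(((-5 + l) + 6) + 5) = -(-30)*((1 + l) + 5) = -(-30)*(6 + l) = -6*(-30 - 5*l) = 180 + 30*l)
(u(14) - 14325) + 1957 = ((180 + 30*14) - 14325) + 1957 = ((180 + 420) - 14325) + 1957 = (600 - 14325) + 1957 = -13725 + 1957 = -11768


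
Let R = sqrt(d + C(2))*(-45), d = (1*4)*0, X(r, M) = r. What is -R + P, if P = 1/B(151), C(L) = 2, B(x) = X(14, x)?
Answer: 1/14 + 45*sqrt(2) ≈ 63.711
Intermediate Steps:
B(x) = 14
d = 0 (d = 4*0 = 0)
P = 1/14 ≈ 0.071429
R = -45*sqrt(2) (R = sqrt(0 + 2)*(-45) = sqrt(2)*(-45) = -45*sqrt(2) ≈ -63.640)
-R + P = -(-45)*sqrt(2) + 1/14 = 45*sqrt(2) + 1/14 = 1/14 + 45*sqrt(2)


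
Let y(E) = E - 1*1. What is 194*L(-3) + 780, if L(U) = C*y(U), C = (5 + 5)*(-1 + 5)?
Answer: -30260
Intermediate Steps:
y(E) = -1 + E (y(E) = E - 1 = -1 + E)
C = 40 (C = 10*4 = 40)
L(U) = -40 + 40*U (L(U) = 40*(-1 + U) = -40 + 40*U)
194*L(-3) + 780 = 194*(-40 + 40*(-3)) + 780 = 194*(-40 - 120) + 780 = 194*(-160) + 780 = -31040 + 780 = -30260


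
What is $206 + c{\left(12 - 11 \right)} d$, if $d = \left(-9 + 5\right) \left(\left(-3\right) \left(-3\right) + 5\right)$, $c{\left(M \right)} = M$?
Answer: $150$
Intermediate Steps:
$d = -56$ ($d = - 4 \left(9 + 5\right) = \left(-4\right) 14 = -56$)
$206 + c{\left(12 - 11 \right)} d = 206 + \left(12 - 11\right) \left(-56\right) = 206 + 1 \left(-56\right) = 206 - 56 = 150$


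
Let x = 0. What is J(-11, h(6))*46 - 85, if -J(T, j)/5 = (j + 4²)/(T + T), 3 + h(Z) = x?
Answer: 560/11 ≈ 50.909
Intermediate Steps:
h(Z) = -3 (h(Z) = -3 + 0 = -3)
J(T, j) = -5*(16 + j)/(2*T) (J(T, j) = -5*(j + 4²)/(T + T) = -5*(j + 16)/(2*T) = -5*(16 + j)*1/(2*T) = -5*(16 + j)/(2*T))
J(-11, h(6))*46 - 85 = ((5/2)*(-16 - 1*(-3))/(-11))*46 - 85 = ((5/2)*(-1/11)*(-16 + 3))*46 - 85 = ((5/2)*(-1/11)*(-13))*46 - 85 = (65/22)*46 - 85 = 1495/11 - 85 = 560/11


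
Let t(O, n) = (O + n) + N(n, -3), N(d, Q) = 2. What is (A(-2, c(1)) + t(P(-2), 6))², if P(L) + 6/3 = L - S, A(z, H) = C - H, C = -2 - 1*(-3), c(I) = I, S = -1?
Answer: 25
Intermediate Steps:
C = 1 (C = -2 + 3 = 1)
A(z, H) = 1 - H
P(L) = -1 + L (P(L) = -2 + (L - 1*(-1)) = -2 + (L + 1) = -2 + (1 + L) = -1 + L)
t(O, n) = 2 + O + n (t(O, n) = (O + n) + 2 = 2 + O + n)
(A(-2, c(1)) + t(P(-2), 6))² = ((1 - 1*1) + (2 + (-1 - 2) + 6))² = ((1 - 1) + (2 - 3 + 6))² = (0 + 5)² = 5² = 25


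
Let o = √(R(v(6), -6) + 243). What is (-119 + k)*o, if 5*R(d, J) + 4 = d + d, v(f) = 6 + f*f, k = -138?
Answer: -257*√259 ≈ -4136.0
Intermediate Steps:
v(f) = 6 + f²
R(d, J) = -⅘ + 2*d/5 (R(d, J) = -⅘ + (d + d)/5 = -⅘ + (2*d)/5 = -⅘ + 2*d/5)
o = √259 (o = √((-⅘ + 2*(6 + 6²)/5) + 243) = √((-⅘ + 2*(6 + 36)/5) + 243) = √((-⅘ + (⅖)*42) + 243) = √((-⅘ + 84/5) + 243) = √(16 + 243) = √259 ≈ 16.093)
(-119 + k)*o = (-119 - 138)*√259 = -257*√259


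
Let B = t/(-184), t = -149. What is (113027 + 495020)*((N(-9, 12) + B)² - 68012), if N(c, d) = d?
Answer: -1396719726148681/33856 ≈ -4.1255e+10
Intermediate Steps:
B = 149/184 (B = -149/(-184) = -149*(-1/184) = 149/184 ≈ 0.80978)
(113027 + 495020)*((N(-9, 12) + B)² - 68012) = (113027 + 495020)*((12 + 149/184)² - 68012) = 608047*((2357/184)² - 68012) = 608047*(5555449/33856 - 68012) = 608047*(-2297058823/33856) = -1396719726148681/33856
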